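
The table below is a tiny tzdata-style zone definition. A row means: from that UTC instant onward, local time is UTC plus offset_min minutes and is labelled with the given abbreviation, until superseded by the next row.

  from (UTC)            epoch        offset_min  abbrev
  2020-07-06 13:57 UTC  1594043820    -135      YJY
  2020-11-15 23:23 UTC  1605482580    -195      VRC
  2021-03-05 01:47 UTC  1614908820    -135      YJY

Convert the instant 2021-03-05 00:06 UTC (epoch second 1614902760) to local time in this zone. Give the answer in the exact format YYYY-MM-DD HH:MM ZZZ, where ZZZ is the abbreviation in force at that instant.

Query: 2021-03-05 00:06 UTC
Rule 2/3 (VRC, -03:15): 2020-11-15 23:23 UTC ≤ query < 2021-03-05 01:47 UTC
0·60 + 6 - 195 = -189 min
-189 = -1·1440 + 1251; 1251 = 20·60 + 51 → 20:51, 2021-03-05 - 1 day = 2021-03-04
→ 2021-03-04 20:51 VRC

2021-03-04 20:51 VRC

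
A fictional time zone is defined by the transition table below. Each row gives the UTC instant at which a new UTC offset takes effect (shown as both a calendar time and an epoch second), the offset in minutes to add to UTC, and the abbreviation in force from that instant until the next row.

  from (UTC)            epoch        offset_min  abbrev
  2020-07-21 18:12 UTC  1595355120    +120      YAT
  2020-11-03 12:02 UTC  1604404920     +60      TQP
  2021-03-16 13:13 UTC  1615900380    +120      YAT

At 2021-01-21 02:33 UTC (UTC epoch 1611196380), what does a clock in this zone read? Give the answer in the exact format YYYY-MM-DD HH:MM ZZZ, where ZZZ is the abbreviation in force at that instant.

Query: 2021-01-21 02:33 UTC
Rule 2/3 (TQP, +01:00): 2020-11-03 12:02 UTC ≤ query < 2021-03-16 13:13 UTC
2·60 + 33 + 60 = 213 min
213 = 0·1440 + 213; 213 = 3·60 + 33 → 03:33, same day
→ 2021-01-21 03:33 TQP

2021-01-21 03:33 TQP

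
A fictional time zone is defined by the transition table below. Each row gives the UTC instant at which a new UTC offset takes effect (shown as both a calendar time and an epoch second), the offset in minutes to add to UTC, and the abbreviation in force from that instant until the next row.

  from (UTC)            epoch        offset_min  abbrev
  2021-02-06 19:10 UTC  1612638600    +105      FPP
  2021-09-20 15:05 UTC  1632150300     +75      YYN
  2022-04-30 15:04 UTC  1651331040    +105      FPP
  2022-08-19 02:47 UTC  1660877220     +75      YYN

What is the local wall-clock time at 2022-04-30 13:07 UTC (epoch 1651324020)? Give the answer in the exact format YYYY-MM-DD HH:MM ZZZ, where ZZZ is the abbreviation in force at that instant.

2022-04-30 14:22 YYN

Query: 2022-04-30 13:07 UTC
Rule 2/4 (YYN, +01:15): 2021-09-20 15:05 UTC ≤ query < 2022-04-30 15:04 UTC
13·60 + 7 + 75 = 862 min
862 = 0·1440 + 862; 862 = 14·60 + 22 → 14:22, same day
→ 2022-04-30 14:22 YYN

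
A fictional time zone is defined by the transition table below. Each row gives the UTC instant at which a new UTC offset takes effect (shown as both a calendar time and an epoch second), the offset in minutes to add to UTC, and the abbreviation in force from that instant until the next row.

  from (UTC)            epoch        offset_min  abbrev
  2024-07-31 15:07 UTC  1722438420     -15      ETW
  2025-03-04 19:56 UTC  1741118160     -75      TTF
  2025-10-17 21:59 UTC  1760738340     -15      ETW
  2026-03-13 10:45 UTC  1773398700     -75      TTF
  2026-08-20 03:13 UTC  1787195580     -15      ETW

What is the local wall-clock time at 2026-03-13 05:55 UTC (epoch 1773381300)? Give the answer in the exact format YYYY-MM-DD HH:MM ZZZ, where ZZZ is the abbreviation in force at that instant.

Query: 2026-03-13 05:55 UTC
Rule 3/5 (ETW, -00:15): 2025-10-17 21:59 UTC ≤ query < 2026-03-13 10:45 UTC
5·60 + 55 - 15 = 340 min
340 = 0·1440 + 340; 340 = 5·60 + 40 → 05:40, same day
→ 2026-03-13 05:40 ETW

2026-03-13 05:40 ETW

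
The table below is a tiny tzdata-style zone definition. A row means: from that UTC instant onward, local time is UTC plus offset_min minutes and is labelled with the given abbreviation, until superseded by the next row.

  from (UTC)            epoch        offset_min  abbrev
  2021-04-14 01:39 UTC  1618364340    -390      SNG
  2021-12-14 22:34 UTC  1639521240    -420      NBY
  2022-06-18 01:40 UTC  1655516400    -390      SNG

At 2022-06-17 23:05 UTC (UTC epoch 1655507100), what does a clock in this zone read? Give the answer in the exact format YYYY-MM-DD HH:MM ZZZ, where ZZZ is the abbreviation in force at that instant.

Query: 2022-06-17 23:05 UTC
Rule 2/3 (NBY, -07:00): 2021-12-14 22:34 UTC ≤ query < 2022-06-18 01:40 UTC
23·60 + 5 - 420 = 965 min
965 = 0·1440 + 965; 965 = 16·60 + 5 → 16:05, same day
→ 2022-06-17 16:05 NBY

2022-06-17 16:05 NBY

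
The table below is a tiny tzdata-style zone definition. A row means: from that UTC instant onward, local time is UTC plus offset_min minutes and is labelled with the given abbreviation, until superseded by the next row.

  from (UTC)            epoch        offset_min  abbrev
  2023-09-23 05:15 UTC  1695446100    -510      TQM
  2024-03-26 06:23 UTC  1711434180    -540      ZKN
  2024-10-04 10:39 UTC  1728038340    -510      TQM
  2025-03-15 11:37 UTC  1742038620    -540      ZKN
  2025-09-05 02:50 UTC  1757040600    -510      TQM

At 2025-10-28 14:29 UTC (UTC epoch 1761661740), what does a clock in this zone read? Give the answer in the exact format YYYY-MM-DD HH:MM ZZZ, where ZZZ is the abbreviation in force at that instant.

2025-10-28 05:59 TQM

Query: 2025-10-28 14:29 UTC
Rule 5/5 (TQM, -08:30): 2025-09-05 02:50 UTC ≤ query < +∞
14·60 + 29 - 510 = 359 min
359 = 0·1440 + 359; 359 = 5·60 + 59 → 05:59, same day
→ 2025-10-28 05:59 TQM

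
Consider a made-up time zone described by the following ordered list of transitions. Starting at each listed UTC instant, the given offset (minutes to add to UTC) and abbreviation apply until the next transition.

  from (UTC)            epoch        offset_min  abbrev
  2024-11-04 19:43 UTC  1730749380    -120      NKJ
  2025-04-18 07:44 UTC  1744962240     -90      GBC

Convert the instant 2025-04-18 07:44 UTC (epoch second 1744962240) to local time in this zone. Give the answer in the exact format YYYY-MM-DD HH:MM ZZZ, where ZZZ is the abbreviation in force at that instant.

2025-04-18 06:14 GBC

Query: 2025-04-18 07:44 UTC
Rule 2/2 (GBC, -01:30): 2025-04-18 07:44 UTC ≤ query < +∞
7·60 + 44 - 90 = 374 min
374 = 0·1440 + 374; 374 = 6·60 + 14 → 06:14, same day
→ 2025-04-18 06:14 GBC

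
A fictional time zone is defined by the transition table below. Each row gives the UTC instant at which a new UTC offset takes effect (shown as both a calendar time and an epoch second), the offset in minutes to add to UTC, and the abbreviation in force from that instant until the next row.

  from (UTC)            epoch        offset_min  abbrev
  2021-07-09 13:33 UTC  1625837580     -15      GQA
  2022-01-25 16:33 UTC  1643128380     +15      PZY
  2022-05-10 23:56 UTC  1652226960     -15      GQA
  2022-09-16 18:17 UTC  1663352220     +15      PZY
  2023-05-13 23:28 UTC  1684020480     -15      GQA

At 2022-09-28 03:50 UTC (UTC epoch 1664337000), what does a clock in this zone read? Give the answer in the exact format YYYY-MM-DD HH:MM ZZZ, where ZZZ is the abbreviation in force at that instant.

2022-09-28 04:05 PZY

Query: 2022-09-28 03:50 UTC
Rule 4/5 (PZY, +00:15): 2022-09-16 18:17 UTC ≤ query < 2023-05-13 23:28 UTC
3·60 + 50 + 15 = 245 min
245 = 0·1440 + 245; 245 = 4·60 + 5 → 04:05, same day
→ 2022-09-28 04:05 PZY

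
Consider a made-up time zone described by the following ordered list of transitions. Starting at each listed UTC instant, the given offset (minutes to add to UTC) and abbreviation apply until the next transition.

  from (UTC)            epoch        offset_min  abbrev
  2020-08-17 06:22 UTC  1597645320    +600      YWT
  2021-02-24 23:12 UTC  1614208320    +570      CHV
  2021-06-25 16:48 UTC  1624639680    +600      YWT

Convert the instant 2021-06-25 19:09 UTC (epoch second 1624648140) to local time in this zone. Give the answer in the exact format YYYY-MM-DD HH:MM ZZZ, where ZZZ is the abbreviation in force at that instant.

Query: 2021-06-25 19:09 UTC
Rule 3/3 (YWT, +10:00): 2021-06-25 16:48 UTC ≤ query < +∞
19·60 + 9 + 600 = 1749 min
1749 = 1·1440 + 309; 309 = 5·60 + 9 → 05:09, 2021-06-25 + 1 day = 2021-06-26
→ 2021-06-26 05:09 YWT

2021-06-26 05:09 YWT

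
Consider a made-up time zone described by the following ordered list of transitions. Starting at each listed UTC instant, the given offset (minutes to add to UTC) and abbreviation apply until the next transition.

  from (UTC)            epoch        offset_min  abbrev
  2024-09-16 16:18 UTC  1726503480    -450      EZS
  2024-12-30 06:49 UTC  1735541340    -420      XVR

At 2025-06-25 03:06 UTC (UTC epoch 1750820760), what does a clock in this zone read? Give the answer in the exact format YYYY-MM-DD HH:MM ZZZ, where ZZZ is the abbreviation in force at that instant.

Query: 2025-06-25 03:06 UTC
Rule 2/2 (XVR, -07:00): 2024-12-30 06:49 UTC ≤ query < +∞
3·60 + 6 - 420 = -234 min
-234 = -1·1440 + 1206; 1206 = 20·60 + 6 → 20:06, 2025-06-25 - 1 day = 2025-06-24
→ 2025-06-24 20:06 XVR

2025-06-24 20:06 XVR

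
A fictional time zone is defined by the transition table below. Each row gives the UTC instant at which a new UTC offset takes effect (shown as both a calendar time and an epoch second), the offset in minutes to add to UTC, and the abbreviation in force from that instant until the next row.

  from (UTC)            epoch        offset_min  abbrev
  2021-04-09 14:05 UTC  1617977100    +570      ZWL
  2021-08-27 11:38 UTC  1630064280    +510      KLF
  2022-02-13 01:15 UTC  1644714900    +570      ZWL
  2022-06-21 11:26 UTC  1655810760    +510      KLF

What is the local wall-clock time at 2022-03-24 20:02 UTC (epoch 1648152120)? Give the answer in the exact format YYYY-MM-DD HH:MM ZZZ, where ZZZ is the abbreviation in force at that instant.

Query: 2022-03-24 20:02 UTC
Rule 3/4 (ZWL, +09:30): 2022-02-13 01:15 UTC ≤ query < 2022-06-21 11:26 UTC
20·60 + 2 + 570 = 1772 min
1772 = 1·1440 + 332; 332 = 5·60 + 32 → 05:32, 2022-03-24 + 1 day = 2022-03-25
→ 2022-03-25 05:32 ZWL

2022-03-25 05:32 ZWL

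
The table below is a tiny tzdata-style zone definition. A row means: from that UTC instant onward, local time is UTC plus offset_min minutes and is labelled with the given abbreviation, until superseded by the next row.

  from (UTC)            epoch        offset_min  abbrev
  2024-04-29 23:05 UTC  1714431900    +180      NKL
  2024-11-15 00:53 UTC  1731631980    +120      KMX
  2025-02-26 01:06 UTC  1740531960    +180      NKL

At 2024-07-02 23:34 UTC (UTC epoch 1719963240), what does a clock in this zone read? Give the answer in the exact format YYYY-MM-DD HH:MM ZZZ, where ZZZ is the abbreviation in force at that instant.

2024-07-03 02:34 NKL

Query: 2024-07-02 23:34 UTC
Rule 1/3 (NKL, +03:00): 2024-04-29 23:05 UTC ≤ query < 2024-11-15 00:53 UTC
23·60 + 34 + 180 = 1594 min
1594 = 1·1440 + 154; 154 = 2·60 + 34 → 02:34, 2024-07-02 + 1 day = 2024-07-03
→ 2024-07-03 02:34 NKL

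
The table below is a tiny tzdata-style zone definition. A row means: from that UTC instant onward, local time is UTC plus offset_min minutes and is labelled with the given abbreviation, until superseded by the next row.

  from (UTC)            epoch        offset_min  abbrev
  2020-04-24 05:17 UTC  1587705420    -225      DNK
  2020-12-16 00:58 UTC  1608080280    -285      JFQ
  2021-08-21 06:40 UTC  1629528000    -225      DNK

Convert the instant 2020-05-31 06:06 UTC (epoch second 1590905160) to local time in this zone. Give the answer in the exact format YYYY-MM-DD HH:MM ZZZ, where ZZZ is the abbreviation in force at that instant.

Query: 2020-05-31 06:06 UTC
Rule 1/3 (DNK, -03:45): 2020-04-24 05:17 UTC ≤ query < 2020-12-16 00:58 UTC
6·60 + 6 - 225 = 141 min
141 = 0·1440 + 141; 141 = 2·60 + 21 → 02:21, same day
→ 2020-05-31 02:21 DNK

2020-05-31 02:21 DNK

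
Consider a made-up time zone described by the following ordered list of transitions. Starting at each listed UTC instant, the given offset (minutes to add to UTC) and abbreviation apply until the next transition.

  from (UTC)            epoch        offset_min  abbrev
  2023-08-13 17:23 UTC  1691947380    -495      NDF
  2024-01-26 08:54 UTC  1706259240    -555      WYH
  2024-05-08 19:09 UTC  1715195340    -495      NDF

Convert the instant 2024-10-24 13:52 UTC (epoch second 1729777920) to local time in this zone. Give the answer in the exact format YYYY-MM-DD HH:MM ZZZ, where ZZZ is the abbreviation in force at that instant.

Query: 2024-10-24 13:52 UTC
Rule 3/3 (NDF, -08:15): 2024-05-08 19:09 UTC ≤ query < +∞
13·60 + 52 - 495 = 337 min
337 = 0·1440 + 337; 337 = 5·60 + 37 → 05:37, same day
→ 2024-10-24 05:37 NDF

2024-10-24 05:37 NDF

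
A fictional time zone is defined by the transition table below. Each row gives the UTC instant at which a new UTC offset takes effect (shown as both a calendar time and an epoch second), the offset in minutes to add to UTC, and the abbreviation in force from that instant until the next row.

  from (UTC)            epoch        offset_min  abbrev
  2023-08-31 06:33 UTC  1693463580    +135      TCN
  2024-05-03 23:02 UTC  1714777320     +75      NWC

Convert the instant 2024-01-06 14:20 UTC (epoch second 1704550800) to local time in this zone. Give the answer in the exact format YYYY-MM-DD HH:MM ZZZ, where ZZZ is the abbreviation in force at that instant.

Query: 2024-01-06 14:20 UTC
Rule 1/2 (TCN, +02:15): 2023-08-31 06:33 UTC ≤ query < 2024-05-03 23:02 UTC
14·60 + 20 + 135 = 995 min
995 = 0·1440 + 995; 995 = 16·60 + 35 → 16:35, same day
→ 2024-01-06 16:35 TCN

2024-01-06 16:35 TCN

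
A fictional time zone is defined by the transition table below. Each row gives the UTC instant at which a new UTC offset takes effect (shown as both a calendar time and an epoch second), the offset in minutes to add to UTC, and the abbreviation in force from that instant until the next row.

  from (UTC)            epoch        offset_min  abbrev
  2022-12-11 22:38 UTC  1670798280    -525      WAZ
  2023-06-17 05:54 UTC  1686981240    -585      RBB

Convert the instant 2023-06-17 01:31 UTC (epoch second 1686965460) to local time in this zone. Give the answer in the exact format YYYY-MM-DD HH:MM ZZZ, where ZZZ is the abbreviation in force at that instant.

2023-06-16 16:46 WAZ

Query: 2023-06-17 01:31 UTC
Rule 1/2 (WAZ, -08:45): 2022-12-11 22:38 UTC ≤ query < 2023-06-17 05:54 UTC
1·60 + 31 - 525 = -434 min
-434 = -1·1440 + 1006; 1006 = 16·60 + 46 → 16:46, 2023-06-17 - 1 day = 2023-06-16
→ 2023-06-16 16:46 WAZ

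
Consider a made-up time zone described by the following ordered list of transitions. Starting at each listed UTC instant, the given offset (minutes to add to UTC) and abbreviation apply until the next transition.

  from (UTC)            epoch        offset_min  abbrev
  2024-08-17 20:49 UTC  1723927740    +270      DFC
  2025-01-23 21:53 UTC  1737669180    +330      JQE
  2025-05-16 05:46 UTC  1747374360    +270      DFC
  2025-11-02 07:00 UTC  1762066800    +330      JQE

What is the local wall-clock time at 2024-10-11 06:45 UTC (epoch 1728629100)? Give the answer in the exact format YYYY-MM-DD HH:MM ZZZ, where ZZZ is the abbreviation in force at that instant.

Query: 2024-10-11 06:45 UTC
Rule 1/4 (DFC, +04:30): 2024-08-17 20:49 UTC ≤ query < 2025-01-23 21:53 UTC
6·60 + 45 + 270 = 675 min
675 = 0·1440 + 675; 675 = 11·60 + 15 → 11:15, same day
→ 2024-10-11 11:15 DFC

2024-10-11 11:15 DFC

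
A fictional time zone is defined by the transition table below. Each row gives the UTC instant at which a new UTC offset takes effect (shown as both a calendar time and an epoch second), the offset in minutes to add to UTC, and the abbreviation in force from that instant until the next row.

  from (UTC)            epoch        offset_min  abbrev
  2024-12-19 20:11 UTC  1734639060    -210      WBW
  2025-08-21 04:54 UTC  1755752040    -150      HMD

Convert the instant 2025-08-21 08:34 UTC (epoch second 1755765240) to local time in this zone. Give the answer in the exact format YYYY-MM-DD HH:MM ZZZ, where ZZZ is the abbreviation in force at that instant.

Query: 2025-08-21 08:34 UTC
Rule 2/2 (HMD, -02:30): 2025-08-21 04:54 UTC ≤ query < +∞
8·60 + 34 - 150 = 364 min
364 = 0·1440 + 364; 364 = 6·60 + 4 → 06:04, same day
→ 2025-08-21 06:04 HMD

2025-08-21 06:04 HMD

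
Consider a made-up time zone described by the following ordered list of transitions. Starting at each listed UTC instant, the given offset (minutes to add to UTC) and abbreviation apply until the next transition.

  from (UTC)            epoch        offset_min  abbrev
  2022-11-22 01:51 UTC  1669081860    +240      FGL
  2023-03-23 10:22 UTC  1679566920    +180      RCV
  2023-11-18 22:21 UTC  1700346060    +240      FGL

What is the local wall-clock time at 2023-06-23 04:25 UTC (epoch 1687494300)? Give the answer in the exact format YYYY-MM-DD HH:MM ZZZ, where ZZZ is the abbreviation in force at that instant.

2023-06-23 07:25 RCV

Query: 2023-06-23 04:25 UTC
Rule 2/3 (RCV, +03:00): 2023-03-23 10:22 UTC ≤ query < 2023-11-18 22:21 UTC
4·60 + 25 + 180 = 445 min
445 = 0·1440 + 445; 445 = 7·60 + 25 → 07:25, same day
→ 2023-06-23 07:25 RCV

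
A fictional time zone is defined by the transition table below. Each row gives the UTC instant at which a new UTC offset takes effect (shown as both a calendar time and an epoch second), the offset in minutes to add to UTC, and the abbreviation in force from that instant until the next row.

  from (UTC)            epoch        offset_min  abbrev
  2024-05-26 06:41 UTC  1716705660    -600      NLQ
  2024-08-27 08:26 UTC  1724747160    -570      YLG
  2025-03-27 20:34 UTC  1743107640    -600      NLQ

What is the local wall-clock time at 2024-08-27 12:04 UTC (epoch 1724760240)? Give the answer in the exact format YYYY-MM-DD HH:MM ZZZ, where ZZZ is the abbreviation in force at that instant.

Query: 2024-08-27 12:04 UTC
Rule 2/3 (YLG, -09:30): 2024-08-27 08:26 UTC ≤ query < 2025-03-27 20:34 UTC
12·60 + 4 - 570 = 154 min
154 = 0·1440 + 154; 154 = 2·60 + 34 → 02:34, same day
→ 2024-08-27 02:34 YLG

2024-08-27 02:34 YLG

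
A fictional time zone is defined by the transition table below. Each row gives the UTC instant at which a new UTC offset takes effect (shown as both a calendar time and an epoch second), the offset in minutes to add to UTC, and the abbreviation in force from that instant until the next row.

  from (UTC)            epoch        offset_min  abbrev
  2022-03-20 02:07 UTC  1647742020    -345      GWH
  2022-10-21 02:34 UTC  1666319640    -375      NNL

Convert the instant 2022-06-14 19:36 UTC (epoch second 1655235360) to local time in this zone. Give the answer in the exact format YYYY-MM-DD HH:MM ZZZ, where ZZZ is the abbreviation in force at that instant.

2022-06-14 13:51 GWH

Query: 2022-06-14 19:36 UTC
Rule 1/2 (GWH, -05:45): 2022-03-20 02:07 UTC ≤ query < 2022-10-21 02:34 UTC
19·60 + 36 - 345 = 831 min
831 = 0·1440 + 831; 831 = 13·60 + 51 → 13:51, same day
→ 2022-06-14 13:51 GWH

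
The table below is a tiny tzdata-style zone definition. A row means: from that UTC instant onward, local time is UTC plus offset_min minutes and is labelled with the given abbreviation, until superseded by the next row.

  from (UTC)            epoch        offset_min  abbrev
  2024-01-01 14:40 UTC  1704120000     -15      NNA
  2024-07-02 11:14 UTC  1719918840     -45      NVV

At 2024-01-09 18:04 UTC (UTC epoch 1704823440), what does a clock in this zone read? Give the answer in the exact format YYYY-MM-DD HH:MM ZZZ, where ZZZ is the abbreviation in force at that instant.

Query: 2024-01-09 18:04 UTC
Rule 1/2 (NNA, -00:15): 2024-01-01 14:40 UTC ≤ query < 2024-07-02 11:14 UTC
18·60 + 4 - 15 = 1069 min
1069 = 0·1440 + 1069; 1069 = 17·60 + 49 → 17:49, same day
→ 2024-01-09 17:49 NNA

2024-01-09 17:49 NNA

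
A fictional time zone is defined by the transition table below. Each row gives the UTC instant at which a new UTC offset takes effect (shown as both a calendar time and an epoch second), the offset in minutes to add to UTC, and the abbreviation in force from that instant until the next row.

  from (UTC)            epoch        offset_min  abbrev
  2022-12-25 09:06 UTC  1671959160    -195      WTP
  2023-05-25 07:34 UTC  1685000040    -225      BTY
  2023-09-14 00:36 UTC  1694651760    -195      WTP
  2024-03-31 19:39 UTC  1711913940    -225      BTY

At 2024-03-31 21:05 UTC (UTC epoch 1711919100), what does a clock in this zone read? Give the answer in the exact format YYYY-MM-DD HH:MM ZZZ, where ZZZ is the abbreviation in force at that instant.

Query: 2024-03-31 21:05 UTC
Rule 4/4 (BTY, -03:45): 2024-03-31 19:39 UTC ≤ query < +∞
21·60 + 5 - 225 = 1040 min
1040 = 0·1440 + 1040; 1040 = 17·60 + 20 → 17:20, same day
→ 2024-03-31 17:20 BTY

2024-03-31 17:20 BTY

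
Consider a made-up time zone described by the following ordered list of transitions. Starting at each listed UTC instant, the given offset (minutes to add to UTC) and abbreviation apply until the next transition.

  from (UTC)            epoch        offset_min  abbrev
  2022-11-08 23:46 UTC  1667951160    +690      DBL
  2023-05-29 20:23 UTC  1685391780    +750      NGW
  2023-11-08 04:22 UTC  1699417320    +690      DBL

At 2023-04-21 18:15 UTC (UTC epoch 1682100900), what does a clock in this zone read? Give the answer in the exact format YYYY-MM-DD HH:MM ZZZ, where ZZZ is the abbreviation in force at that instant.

2023-04-22 05:45 DBL

Query: 2023-04-21 18:15 UTC
Rule 1/3 (DBL, +11:30): 2022-11-08 23:46 UTC ≤ query < 2023-05-29 20:23 UTC
18·60 + 15 + 690 = 1785 min
1785 = 1·1440 + 345; 345 = 5·60 + 45 → 05:45, 2023-04-21 + 1 day = 2023-04-22
→ 2023-04-22 05:45 DBL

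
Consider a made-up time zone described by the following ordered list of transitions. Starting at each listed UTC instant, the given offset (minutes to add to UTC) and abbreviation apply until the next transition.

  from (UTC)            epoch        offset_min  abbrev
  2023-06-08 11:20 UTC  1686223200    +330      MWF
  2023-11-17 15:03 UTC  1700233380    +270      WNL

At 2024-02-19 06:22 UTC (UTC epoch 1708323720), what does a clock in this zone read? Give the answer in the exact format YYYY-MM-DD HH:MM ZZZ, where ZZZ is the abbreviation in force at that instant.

2024-02-19 10:52 WNL

Query: 2024-02-19 06:22 UTC
Rule 2/2 (WNL, +04:30): 2023-11-17 15:03 UTC ≤ query < +∞
6·60 + 22 + 270 = 652 min
652 = 0·1440 + 652; 652 = 10·60 + 52 → 10:52, same day
→ 2024-02-19 10:52 WNL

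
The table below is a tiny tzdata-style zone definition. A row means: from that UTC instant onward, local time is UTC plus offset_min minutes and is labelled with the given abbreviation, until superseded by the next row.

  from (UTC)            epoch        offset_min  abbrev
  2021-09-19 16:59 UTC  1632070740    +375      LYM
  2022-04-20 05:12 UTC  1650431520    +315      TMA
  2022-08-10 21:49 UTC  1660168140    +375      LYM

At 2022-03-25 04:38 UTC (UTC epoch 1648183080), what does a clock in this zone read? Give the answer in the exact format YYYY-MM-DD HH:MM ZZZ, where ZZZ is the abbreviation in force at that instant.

2022-03-25 10:53 LYM

Query: 2022-03-25 04:38 UTC
Rule 1/3 (LYM, +06:15): 2021-09-19 16:59 UTC ≤ query < 2022-04-20 05:12 UTC
4·60 + 38 + 375 = 653 min
653 = 0·1440 + 653; 653 = 10·60 + 53 → 10:53, same day
→ 2022-03-25 10:53 LYM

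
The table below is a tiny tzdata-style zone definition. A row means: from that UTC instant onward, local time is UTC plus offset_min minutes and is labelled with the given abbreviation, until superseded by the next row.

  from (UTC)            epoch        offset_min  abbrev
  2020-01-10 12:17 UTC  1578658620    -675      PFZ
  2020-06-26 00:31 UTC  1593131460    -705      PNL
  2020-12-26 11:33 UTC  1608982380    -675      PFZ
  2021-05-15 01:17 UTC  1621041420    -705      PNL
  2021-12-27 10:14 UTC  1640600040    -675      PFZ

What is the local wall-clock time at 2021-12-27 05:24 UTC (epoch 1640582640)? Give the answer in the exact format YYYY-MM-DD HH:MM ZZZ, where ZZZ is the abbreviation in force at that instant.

2021-12-26 17:39 PNL

Query: 2021-12-27 05:24 UTC
Rule 4/5 (PNL, -11:45): 2021-05-15 01:17 UTC ≤ query < 2021-12-27 10:14 UTC
5·60 + 24 - 705 = -381 min
-381 = -1·1440 + 1059; 1059 = 17·60 + 39 → 17:39, 2021-12-27 - 1 day = 2021-12-26
→ 2021-12-26 17:39 PNL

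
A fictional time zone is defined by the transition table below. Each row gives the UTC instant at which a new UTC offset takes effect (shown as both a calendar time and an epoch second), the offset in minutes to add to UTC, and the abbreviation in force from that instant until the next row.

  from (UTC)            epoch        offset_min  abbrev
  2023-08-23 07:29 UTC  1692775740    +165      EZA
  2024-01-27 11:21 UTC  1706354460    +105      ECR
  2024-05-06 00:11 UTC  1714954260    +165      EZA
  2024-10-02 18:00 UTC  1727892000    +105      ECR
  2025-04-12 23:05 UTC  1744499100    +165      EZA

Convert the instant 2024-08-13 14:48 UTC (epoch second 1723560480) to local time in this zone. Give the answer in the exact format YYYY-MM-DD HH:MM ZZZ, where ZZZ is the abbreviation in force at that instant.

2024-08-13 17:33 EZA

Query: 2024-08-13 14:48 UTC
Rule 3/5 (EZA, +02:45): 2024-05-06 00:11 UTC ≤ query < 2024-10-02 18:00 UTC
14·60 + 48 + 165 = 1053 min
1053 = 0·1440 + 1053; 1053 = 17·60 + 33 → 17:33, same day
→ 2024-08-13 17:33 EZA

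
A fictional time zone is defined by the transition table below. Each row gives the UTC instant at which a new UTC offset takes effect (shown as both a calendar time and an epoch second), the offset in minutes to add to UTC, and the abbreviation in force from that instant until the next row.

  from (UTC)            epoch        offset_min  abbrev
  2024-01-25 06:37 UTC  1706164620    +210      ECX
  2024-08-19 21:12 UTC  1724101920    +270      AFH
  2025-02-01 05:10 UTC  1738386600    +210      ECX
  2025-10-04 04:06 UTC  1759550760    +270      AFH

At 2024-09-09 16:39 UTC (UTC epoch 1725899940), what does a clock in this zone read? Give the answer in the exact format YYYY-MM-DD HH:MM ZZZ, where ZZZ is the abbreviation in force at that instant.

2024-09-09 21:09 AFH

Query: 2024-09-09 16:39 UTC
Rule 2/4 (AFH, +04:30): 2024-08-19 21:12 UTC ≤ query < 2025-02-01 05:10 UTC
16·60 + 39 + 270 = 1269 min
1269 = 0·1440 + 1269; 1269 = 21·60 + 9 → 21:09, same day
→ 2024-09-09 21:09 AFH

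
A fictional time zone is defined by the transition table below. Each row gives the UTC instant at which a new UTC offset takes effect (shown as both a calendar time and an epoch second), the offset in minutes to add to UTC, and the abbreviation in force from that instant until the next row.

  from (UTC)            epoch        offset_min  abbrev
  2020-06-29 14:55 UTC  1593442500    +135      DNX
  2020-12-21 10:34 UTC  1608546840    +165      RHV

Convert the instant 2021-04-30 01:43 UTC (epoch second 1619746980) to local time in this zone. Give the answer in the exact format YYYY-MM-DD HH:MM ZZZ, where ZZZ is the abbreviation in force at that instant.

Query: 2021-04-30 01:43 UTC
Rule 2/2 (RHV, +02:45): 2020-12-21 10:34 UTC ≤ query < +∞
1·60 + 43 + 165 = 268 min
268 = 0·1440 + 268; 268 = 4·60 + 28 → 04:28, same day
→ 2021-04-30 04:28 RHV

2021-04-30 04:28 RHV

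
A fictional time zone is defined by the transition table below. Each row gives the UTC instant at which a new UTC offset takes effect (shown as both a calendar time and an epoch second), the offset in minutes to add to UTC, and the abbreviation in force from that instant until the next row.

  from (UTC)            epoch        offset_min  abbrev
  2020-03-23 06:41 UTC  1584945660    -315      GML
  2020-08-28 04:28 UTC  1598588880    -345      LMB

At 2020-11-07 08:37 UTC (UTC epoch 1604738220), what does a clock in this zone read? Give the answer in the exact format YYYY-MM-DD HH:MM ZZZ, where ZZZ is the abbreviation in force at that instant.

2020-11-07 02:52 LMB

Query: 2020-11-07 08:37 UTC
Rule 2/2 (LMB, -05:45): 2020-08-28 04:28 UTC ≤ query < +∞
8·60 + 37 - 345 = 172 min
172 = 0·1440 + 172; 172 = 2·60 + 52 → 02:52, same day
→ 2020-11-07 02:52 LMB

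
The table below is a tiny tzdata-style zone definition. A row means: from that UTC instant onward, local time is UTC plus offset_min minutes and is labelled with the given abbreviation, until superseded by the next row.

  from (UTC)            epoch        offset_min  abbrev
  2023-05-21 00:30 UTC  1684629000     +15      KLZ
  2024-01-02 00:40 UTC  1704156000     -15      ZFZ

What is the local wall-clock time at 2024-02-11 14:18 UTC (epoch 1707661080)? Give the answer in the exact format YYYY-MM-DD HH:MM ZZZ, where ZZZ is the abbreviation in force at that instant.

Query: 2024-02-11 14:18 UTC
Rule 2/2 (ZFZ, -00:15): 2024-01-02 00:40 UTC ≤ query < +∞
14·60 + 18 - 15 = 843 min
843 = 0·1440 + 843; 843 = 14·60 + 3 → 14:03, same day
→ 2024-02-11 14:03 ZFZ

2024-02-11 14:03 ZFZ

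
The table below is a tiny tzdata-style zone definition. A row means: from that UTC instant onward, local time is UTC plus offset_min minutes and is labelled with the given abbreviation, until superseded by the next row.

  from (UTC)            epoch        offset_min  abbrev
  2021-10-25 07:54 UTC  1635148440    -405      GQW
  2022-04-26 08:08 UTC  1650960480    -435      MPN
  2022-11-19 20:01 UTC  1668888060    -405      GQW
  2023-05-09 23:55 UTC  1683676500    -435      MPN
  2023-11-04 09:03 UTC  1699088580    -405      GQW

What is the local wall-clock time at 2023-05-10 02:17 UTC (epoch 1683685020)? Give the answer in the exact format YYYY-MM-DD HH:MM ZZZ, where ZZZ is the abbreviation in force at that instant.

2023-05-09 19:02 MPN

Query: 2023-05-10 02:17 UTC
Rule 4/5 (MPN, -07:15): 2023-05-09 23:55 UTC ≤ query < 2023-11-04 09:03 UTC
2·60 + 17 - 435 = -298 min
-298 = -1·1440 + 1142; 1142 = 19·60 + 2 → 19:02, 2023-05-10 - 1 day = 2023-05-09
→ 2023-05-09 19:02 MPN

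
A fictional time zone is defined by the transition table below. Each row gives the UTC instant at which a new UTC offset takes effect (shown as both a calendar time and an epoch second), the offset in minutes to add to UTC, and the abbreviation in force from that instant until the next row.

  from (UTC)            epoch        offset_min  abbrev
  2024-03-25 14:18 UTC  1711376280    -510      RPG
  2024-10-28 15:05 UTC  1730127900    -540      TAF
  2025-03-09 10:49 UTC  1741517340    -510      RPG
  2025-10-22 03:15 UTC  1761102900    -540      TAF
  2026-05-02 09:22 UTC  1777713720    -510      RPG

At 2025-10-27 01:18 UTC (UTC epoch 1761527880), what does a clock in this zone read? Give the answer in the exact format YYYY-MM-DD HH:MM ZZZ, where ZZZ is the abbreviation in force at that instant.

Query: 2025-10-27 01:18 UTC
Rule 4/5 (TAF, -09:00): 2025-10-22 03:15 UTC ≤ query < 2026-05-02 09:22 UTC
1·60 + 18 - 540 = -462 min
-462 = -1·1440 + 978; 978 = 16·60 + 18 → 16:18, 2025-10-27 - 1 day = 2025-10-26
→ 2025-10-26 16:18 TAF

2025-10-26 16:18 TAF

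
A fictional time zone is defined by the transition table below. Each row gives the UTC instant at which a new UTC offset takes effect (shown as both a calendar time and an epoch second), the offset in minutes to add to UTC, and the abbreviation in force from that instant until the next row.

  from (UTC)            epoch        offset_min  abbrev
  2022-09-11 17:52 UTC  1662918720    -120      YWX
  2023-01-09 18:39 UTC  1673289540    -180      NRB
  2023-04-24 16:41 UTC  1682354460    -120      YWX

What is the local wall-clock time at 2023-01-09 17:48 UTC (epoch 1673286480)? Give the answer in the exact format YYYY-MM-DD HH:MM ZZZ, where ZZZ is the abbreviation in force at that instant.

Query: 2023-01-09 17:48 UTC
Rule 1/3 (YWX, -02:00): 2022-09-11 17:52 UTC ≤ query < 2023-01-09 18:39 UTC
17·60 + 48 - 120 = 948 min
948 = 0·1440 + 948; 948 = 15·60 + 48 → 15:48, same day
→ 2023-01-09 15:48 YWX

2023-01-09 15:48 YWX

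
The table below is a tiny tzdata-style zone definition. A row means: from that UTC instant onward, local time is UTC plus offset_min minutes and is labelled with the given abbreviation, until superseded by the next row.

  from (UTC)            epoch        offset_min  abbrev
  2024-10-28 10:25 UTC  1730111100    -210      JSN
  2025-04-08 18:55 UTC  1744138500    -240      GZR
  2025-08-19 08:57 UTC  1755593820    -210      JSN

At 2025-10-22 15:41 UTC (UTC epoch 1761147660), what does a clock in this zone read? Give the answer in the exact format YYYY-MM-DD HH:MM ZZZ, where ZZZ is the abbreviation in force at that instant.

2025-10-22 12:11 JSN

Query: 2025-10-22 15:41 UTC
Rule 3/3 (JSN, -03:30): 2025-08-19 08:57 UTC ≤ query < +∞
15·60 + 41 - 210 = 731 min
731 = 0·1440 + 731; 731 = 12·60 + 11 → 12:11, same day
→ 2025-10-22 12:11 JSN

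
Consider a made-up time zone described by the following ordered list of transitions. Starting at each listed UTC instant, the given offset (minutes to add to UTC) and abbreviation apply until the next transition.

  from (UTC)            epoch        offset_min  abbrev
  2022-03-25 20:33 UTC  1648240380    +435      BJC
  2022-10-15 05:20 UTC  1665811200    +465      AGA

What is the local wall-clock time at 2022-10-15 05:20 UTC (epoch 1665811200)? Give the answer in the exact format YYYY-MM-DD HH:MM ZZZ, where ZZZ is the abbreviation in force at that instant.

Query: 2022-10-15 05:20 UTC
Rule 2/2 (AGA, +07:45): 2022-10-15 05:20 UTC ≤ query < +∞
5·60 + 20 + 465 = 785 min
785 = 0·1440 + 785; 785 = 13·60 + 5 → 13:05, same day
→ 2022-10-15 13:05 AGA

2022-10-15 13:05 AGA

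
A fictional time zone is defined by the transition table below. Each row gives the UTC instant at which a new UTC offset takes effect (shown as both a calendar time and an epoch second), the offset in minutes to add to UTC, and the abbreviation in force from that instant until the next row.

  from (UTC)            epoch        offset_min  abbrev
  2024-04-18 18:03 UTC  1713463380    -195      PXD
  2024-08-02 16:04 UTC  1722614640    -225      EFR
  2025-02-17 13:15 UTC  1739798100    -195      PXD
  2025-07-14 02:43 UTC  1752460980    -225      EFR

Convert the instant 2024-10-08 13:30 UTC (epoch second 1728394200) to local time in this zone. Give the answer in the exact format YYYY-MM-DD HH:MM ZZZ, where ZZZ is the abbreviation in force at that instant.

Query: 2024-10-08 13:30 UTC
Rule 2/4 (EFR, -03:45): 2024-08-02 16:04 UTC ≤ query < 2025-02-17 13:15 UTC
13·60 + 30 - 225 = 585 min
585 = 0·1440 + 585; 585 = 9·60 + 45 → 09:45, same day
→ 2024-10-08 09:45 EFR

2024-10-08 09:45 EFR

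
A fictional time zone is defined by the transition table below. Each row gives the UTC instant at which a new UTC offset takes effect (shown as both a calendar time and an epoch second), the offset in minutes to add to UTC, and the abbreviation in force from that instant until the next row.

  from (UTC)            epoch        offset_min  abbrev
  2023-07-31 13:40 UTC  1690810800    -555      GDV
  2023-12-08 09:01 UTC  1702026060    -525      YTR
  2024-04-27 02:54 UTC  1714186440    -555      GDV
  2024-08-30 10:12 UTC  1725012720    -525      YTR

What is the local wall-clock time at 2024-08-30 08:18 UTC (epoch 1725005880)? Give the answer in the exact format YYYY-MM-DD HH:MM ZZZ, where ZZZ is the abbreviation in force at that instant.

Query: 2024-08-30 08:18 UTC
Rule 3/4 (GDV, -09:15): 2024-04-27 02:54 UTC ≤ query < 2024-08-30 10:12 UTC
8·60 + 18 - 555 = -57 min
-57 = -1·1440 + 1383; 1383 = 23·60 + 3 → 23:03, 2024-08-30 - 1 day = 2024-08-29
→ 2024-08-29 23:03 GDV

2024-08-29 23:03 GDV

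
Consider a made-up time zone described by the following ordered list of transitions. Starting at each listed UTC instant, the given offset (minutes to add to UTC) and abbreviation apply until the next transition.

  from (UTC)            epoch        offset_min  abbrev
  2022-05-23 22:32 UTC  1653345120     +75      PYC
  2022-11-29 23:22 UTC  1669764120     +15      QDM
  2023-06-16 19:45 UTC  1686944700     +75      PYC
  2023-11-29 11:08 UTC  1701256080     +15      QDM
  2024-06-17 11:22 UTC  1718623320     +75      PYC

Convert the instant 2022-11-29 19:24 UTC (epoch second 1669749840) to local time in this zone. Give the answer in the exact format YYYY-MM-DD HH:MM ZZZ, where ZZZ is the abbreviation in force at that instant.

2022-11-29 20:39 PYC

Query: 2022-11-29 19:24 UTC
Rule 1/5 (PYC, +01:15): 2022-05-23 22:32 UTC ≤ query < 2022-11-29 23:22 UTC
19·60 + 24 + 75 = 1239 min
1239 = 0·1440 + 1239; 1239 = 20·60 + 39 → 20:39, same day
→ 2022-11-29 20:39 PYC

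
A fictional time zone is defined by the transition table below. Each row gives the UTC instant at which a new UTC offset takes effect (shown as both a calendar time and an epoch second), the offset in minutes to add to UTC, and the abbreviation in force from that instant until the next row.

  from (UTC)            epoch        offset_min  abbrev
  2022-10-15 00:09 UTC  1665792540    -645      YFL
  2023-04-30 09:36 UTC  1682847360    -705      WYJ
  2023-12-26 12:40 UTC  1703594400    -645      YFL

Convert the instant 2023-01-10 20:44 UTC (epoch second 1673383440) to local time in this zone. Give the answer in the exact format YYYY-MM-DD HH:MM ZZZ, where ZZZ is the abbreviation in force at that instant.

Query: 2023-01-10 20:44 UTC
Rule 1/3 (YFL, -10:45): 2022-10-15 00:09 UTC ≤ query < 2023-04-30 09:36 UTC
20·60 + 44 - 645 = 599 min
599 = 0·1440 + 599; 599 = 9·60 + 59 → 09:59, same day
→ 2023-01-10 09:59 YFL

2023-01-10 09:59 YFL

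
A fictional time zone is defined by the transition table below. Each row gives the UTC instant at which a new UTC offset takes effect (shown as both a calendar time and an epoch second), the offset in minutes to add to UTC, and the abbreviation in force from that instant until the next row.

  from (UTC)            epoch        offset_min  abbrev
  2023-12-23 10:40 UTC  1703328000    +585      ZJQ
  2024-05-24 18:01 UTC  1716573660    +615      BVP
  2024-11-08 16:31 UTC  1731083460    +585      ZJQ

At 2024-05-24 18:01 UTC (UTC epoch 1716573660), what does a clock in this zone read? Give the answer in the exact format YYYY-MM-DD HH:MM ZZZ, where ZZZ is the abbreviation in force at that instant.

Query: 2024-05-24 18:01 UTC
Rule 2/3 (BVP, +10:15): 2024-05-24 18:01 UTC ≤ query < 2024-11-08 16:31 UTC
18·60 + 1 + 615 = 1696 min
1696 = 1·1440 + 256; 256 = 4·60 + 16 → 04:16, 2024-05-24 + 1 day = 2024-05-25
→ 2024-05-25 04:16 BVP

2024-05-25 04:16 BVP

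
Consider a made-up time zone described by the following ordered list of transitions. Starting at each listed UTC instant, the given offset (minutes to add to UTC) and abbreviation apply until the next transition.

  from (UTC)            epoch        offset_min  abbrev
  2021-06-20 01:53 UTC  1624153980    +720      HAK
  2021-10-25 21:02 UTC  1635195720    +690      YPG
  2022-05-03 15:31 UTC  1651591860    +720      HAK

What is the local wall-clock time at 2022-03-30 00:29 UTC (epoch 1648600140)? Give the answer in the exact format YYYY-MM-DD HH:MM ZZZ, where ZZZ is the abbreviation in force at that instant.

2022-03-30 11:59 YPG

Query: 2022-03-30 00:29 UTC
Rule 2/3 (YPG, +11:30): 2021-10-25 21:02 UTC ≤ query < 2022-05-03 15:31 UTC
0·60 + 29 + 690 = 719 min
719 = 0·1440 + 719; 719 = 11·60 + 59 → 11:59, same day
→ 2022-03-30 11:59 YPG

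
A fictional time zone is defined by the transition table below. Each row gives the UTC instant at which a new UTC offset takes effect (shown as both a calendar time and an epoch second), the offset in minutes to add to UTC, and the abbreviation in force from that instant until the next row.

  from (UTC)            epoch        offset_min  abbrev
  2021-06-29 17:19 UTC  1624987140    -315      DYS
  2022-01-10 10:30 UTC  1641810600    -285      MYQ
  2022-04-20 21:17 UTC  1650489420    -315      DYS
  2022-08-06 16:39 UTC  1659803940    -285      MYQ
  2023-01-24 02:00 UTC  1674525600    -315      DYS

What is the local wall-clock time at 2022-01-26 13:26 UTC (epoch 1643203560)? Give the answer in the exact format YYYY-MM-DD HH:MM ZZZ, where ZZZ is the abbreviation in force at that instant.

2022-01-26 08:41 MYQ

Query: 2022-01-26 13:26 UTC
Rule 2/5 (MYQ, -04:45): 2022-01-10 10:30 UTC ≤ query < 2022-04-20 21:17 UTC
13·60 + 26 - 285 = 521 min
521 = 0·1440 + 521; 521 = 8·60 + 41 → 08:41, same day
→ 2022-01-26 08:41 MYQ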